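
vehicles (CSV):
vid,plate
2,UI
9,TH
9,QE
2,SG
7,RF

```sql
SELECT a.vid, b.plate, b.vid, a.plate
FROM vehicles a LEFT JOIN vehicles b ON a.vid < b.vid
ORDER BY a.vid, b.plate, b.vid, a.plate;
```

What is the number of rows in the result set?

10

LEFT JOIN keeps every row from `vehicles a`; unmatched rows get NULL for `vehicles b`'s columns.
Matching on a.vid < b.vid.
- vid=2: 3 matching b row(s), so 3 row(s) emitted.
- vid=9: no b row matches, row kept with b columns NULL.
- vid=9: no b row matches, row kept with b columns NULL.
- vid=2: 3 matching b row(s), so 3 row(s) emitted.
- vid=7: 2 matching b row(s), so 2 row(s) emitted.
Total: 8 matched + 2 padded = 10 rows.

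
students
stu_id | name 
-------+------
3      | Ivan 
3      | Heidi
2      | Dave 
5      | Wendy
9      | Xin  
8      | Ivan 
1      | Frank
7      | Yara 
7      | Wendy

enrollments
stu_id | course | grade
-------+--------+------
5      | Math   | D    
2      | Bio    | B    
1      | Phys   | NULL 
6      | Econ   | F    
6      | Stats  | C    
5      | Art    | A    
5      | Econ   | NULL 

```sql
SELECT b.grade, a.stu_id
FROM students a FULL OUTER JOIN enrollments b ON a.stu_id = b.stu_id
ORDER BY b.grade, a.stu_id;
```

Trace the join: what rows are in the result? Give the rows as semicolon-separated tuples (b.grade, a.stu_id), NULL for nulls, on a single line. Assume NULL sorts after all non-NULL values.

FULL OUTER JOIN keeps every row from both sides; unmatched rows get NULL for the other side's columns.
Matching on a.stu_id = b.stu_id.
Matched pairs: 5; unmatched a rows kept: 6; unmatched b rows kept: 2.

(A, 5); (B, 2); (C, NULL); (D, 5); (F, NULL); (NULL, 1); (NULL, 3); (NULL, 3); (NULL, 5); (NULL, 7); (NULL, 7); (NULL, 8); (NULL, 9)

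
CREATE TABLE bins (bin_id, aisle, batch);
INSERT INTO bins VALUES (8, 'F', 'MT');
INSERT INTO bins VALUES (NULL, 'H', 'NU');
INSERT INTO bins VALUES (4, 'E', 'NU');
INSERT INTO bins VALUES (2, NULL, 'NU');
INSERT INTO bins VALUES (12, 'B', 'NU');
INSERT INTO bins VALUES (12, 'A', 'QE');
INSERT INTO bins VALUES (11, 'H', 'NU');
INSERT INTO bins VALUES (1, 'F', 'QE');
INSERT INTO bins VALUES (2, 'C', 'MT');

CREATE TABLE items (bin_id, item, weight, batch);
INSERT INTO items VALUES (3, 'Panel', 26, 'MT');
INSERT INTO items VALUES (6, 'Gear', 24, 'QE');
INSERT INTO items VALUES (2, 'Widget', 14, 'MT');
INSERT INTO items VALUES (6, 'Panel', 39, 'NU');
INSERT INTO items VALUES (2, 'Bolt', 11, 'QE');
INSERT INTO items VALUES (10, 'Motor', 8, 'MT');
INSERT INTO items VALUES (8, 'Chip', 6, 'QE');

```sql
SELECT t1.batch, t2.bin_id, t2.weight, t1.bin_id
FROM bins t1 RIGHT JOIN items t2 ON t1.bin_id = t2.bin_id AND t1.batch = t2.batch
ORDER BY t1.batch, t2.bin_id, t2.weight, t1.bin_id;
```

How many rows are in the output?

RIGHT JOIN keeps every row from `items`; unmatched rows get NULL for `bins`'s columns.
Matching on t1.bin_id = t2.bin_id AND t1.batch = t2.batch. A NULL in a compared column never satisfies the condition.
- t1 row (bin_id=8, batch=MT): no match.
- t1 row (bin_id=NULL, batch=NU): no match.
- t1 row (bin_id=4, batch=NU): no match.
- t1 row (bin_id=2, batch=NU): no match.
- t1 row (bin_id=12, batch=NU): no match.
- t1 row (bin_id=12, batch=QE): no match.
- t1 row (bin_id=11, batch=NU): no match.
- t1 row (bin_id=1, batch=QE): no match.
- t1 row (bin_id=2, batch=MT): matches 1 t2 row(s) → 1 output row(s).
- plus 6 unmatched t2 row(s), each kept with NULL t1 columns.
Total: 1 matched + 6 padded = 7 rows.

7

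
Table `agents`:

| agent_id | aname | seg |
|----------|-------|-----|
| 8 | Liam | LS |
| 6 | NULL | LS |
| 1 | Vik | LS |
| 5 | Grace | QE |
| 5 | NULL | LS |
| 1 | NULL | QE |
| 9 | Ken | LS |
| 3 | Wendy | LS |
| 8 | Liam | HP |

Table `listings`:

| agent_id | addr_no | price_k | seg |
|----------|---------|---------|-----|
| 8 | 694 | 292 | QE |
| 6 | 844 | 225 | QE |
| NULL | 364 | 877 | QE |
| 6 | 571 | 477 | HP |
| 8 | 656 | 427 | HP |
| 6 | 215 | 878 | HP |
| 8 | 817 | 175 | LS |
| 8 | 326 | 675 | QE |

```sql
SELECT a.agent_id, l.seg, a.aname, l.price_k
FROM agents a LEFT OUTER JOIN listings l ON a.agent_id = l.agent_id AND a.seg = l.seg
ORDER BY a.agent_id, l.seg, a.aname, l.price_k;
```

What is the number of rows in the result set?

9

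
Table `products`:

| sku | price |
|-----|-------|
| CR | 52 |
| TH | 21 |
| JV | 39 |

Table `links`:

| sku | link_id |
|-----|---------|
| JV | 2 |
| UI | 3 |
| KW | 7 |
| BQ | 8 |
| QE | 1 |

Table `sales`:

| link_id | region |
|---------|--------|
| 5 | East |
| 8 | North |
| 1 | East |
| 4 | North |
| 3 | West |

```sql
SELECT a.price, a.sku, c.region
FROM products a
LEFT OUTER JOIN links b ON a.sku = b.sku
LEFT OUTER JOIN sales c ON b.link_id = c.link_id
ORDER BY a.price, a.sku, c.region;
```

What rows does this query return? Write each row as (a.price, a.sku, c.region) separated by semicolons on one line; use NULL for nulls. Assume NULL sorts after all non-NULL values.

Joins associate left-to-right: products LEFT JOIN links on sku gives 3 intermediate row(s).
Then LEFT JOIN `sales c` on link_id: each of those 3 rows is kept; rows whose b.link_id has no match in c get NULL for c's columns.

(21, TH, NULL); (39, JV, NULL); (52, CR, NULL)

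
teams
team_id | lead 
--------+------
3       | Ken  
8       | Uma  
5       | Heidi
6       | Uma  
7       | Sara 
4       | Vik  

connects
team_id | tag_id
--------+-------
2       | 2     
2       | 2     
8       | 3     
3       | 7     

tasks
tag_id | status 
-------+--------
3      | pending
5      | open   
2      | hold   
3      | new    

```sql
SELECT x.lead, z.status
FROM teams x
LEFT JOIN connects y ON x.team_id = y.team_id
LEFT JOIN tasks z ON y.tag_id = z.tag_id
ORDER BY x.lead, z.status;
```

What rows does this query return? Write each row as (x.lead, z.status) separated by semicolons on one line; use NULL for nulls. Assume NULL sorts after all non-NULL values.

(Heidi, NULL); (Ken, NULL); (Sara, NULL); (Uma, new); (Uma, pending); (Uma, NULL); (Vik, NULL)

Joins associate left-to-right: teams LEFT JOIN connects on team_id gives 6 intermediate row(s).
Then LEFT JOIN `tasks z` on tag_id: each of those 6 rows is kept; rows whose y.tag_id has no match in z get NULL for z's columns.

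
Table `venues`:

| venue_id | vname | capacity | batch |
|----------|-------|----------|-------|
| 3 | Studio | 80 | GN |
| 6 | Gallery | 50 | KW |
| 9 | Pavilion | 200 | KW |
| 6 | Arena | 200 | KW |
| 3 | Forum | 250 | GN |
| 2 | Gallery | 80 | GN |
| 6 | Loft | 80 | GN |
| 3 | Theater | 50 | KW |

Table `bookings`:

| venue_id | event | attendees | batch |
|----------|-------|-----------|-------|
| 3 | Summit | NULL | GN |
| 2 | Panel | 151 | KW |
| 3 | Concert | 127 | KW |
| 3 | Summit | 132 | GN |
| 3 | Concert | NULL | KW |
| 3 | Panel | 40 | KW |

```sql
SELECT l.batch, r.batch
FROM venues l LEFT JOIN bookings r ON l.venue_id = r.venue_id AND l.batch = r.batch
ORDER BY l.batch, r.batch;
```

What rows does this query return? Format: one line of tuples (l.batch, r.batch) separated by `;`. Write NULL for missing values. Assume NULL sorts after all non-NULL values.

LEFT JOIN keeps every row from `venues`; unmatched rows get NULL for `bookings`'s columns.
Matching on l.venue_id = r.venue_id AND l.batch = r.batch.
- l (venue_id=3, batch=GN) pairs with 2 row(s) of r.
- l (venue_id=6, batch=KW) has no partner → padded with NULL.
- l (venue_id=9, batch=KW) has no partner → padded with NULL.
- l (venue_id=6, batch=KW) has no partner → padded with NULL.
- l (venue_id=3, batch=GN) pairs with 2 row(s) of r.
- l (venue_id=2, batch=GN) has no partner → padded with NULL.
- l (venue_id=6, batch=GN) has no partner → padded with NULL.
- l (venue_id=3, batch=KW) pairs with 3 row(s) of r.

(GN, GN); (GN, GN); (GN, GN); (GN, GN); (GN, NULL); (GN, NULL); (KW, KW); (KW, KW); (KW, KW); (KW, NULL); (KW, NULL); (KW, NULL)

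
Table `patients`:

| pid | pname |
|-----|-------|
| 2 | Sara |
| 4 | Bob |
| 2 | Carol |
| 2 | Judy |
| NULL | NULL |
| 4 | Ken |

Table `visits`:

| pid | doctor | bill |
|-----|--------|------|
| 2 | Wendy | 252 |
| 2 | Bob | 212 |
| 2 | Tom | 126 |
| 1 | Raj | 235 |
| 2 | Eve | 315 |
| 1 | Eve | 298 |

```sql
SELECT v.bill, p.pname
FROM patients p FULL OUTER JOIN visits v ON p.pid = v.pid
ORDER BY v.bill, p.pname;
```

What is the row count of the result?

17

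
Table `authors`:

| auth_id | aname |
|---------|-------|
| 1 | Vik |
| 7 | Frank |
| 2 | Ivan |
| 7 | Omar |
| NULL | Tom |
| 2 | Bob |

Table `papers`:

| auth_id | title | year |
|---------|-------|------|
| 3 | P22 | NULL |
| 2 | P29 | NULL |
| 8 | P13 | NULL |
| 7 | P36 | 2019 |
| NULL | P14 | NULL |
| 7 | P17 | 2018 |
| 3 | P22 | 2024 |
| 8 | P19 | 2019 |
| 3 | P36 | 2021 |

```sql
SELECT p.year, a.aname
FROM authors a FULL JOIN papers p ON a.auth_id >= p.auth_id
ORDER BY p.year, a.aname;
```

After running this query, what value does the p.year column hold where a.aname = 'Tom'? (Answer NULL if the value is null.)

FULL OUTER JOIN keeps every row from both sides; unmatched rows get NULL for the other side's columns.
Matching on a.auth_id >= p.auth_id. A NULL in a compared column never satisfies the condition.
- auth_id=1: no p row matches, row kept with p columns NULL.
- auth_id=7: 6 matching p row(s), so 6 row(s) emitted.
- auth_id=2: 1 matching p row(s), so 1 row(s) emitted.
- auth_id=7: 6 matching p row(s), so 6 row(s) emitted.
- auth_id=NULL: no p row matches, row kept with p columns NULL.
- auth_id=2: 1 matching p row(s), so 1 row(s) emitted.
- 3 row(s) from p found no a partner → padded with NULL.

NULL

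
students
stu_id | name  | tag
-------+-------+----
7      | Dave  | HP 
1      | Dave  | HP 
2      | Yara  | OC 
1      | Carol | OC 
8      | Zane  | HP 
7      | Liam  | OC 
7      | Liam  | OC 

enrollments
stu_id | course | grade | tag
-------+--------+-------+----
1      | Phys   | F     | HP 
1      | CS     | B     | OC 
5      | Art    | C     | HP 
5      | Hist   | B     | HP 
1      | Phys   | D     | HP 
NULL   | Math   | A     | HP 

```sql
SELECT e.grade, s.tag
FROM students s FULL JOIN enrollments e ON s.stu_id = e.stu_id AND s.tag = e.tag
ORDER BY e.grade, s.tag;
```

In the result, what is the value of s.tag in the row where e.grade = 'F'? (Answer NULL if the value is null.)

FULL OUTER JOIN keeps every row from both sides; unmatched rows get NULL for the other side's columns.
Matching on s.stu_id = e.stu_id AND s.tag = e.tag. A NULL in a compared column never satisfies the condition.
- s (stu_id=7, tag=HP) has no partner → padded with NULL.
- s (stu_id=1, tag=HP) pairs with 2 row(s) of e.
- s (stu_id=2, tag=OC) has no partner → padded with NULL.
- s (stu_id=1, tag=OC) pairs with 1 row(s) of e.
- s (stu_id=8, tag=HP) has no partner → padded with NULL.
- s (stu_id=7, tag=OC) has no partner → padded with NULL.
- s (stu_id=7, tag=OC) has no partner → padded with NULL.
- 3 row(s) from e found no s partner → padded with NULL.

HP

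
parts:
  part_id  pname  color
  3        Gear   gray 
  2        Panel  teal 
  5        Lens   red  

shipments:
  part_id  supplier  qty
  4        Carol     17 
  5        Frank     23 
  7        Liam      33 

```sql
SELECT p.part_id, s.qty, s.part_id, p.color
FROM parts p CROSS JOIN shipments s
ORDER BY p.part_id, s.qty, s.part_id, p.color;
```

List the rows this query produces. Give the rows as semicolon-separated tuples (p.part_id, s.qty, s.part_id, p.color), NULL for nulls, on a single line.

(2, 17, 4, teal); (2, 23, 5, teal); (2, 33, 7, teal); (3, 17, 4, gray); (3, 23, 5, gray); (3, 33, 7, gray); (5, 17, 4, red); (5, 23, 5, red); (5, 33, 7, red)

CROSS JOIN pairs every row of `parts` with every row of `shipments`: 3 × 3 = 9 rows.
After projecting and ordering:
p.part_id | s.qty | s.part_id | p.color
2 | 17 | 4 | teal
2 | 23 | 5 | teal
2 | 33 | 7 | teal
3 | 17 | 4 | gray
3 | 23 | 5 | gray
3 | 33 | 7 | gray
5 | 17 | 4 | red
5 | 23 | 5 | red
5 | 33 | 7 | red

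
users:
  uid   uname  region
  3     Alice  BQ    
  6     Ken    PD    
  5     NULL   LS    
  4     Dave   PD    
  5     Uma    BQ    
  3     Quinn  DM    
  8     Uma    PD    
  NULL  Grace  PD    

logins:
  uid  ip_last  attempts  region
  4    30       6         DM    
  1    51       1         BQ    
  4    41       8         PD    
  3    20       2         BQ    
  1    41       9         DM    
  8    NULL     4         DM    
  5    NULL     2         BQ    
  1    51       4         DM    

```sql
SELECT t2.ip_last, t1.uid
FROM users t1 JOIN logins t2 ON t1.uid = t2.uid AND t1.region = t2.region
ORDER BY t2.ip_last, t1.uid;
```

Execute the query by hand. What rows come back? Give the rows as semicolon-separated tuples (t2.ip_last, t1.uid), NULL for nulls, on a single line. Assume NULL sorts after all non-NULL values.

(20, 3); (41, 4); (NULL, 5)

INNER JOIN keeps only pairs where the ON condition holds.
Matching on t1.uid = t2.uid AND t1.region = t2.region. A NULL in a compared column never satisfies the condition.
- uid=3, region=BQ: 1 matching t2 row(s), so 1 row(s) emitted.
- uid=6, region=PD: no matching t2 row, dropped.
- uid=5, region=LS: no matching t2 row, dropped.
- uid=4, region=PD: 1 matching t2 row(s), so 1 row(s) emitted.
- uid=5, region=BQ: 1 matching t2 row(s), so 1 row(s) emitted.
- uid=3, region=DM: no matching t2 row, dropped.
- uid=8, region=PD: no matching t2 row, dropped.
- uid=NULL, region=PD: no matching t2 row, dropped.
After projecting and ordering:
t2.ip_last | t1.uid
20 | 3
41 | 4
NULL | 5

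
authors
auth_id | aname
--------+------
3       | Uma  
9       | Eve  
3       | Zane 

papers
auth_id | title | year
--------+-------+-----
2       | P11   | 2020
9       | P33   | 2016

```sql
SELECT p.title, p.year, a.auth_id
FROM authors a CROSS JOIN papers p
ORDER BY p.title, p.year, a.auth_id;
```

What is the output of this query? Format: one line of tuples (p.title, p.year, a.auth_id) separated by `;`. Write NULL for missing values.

(P11, 2020, 3); (P11, 2020, 3); (P11, 2020, 9); (P33, 2016, 3); (P33, 2016, 3); (P33, 2016, 9)

CROSS JOIN pairs every row of `authors` with every row of `papers`: 3 × 2 = 6 rows.
After projecting and ordering:
p.title | p.year | a.auth_id
P11 | 2020 | 3
P11 | 2020 | 3
P11 | 2020 | 9
P33 | 2016 | 3
P33 | 2016 | 3
P33 | 2016 | 9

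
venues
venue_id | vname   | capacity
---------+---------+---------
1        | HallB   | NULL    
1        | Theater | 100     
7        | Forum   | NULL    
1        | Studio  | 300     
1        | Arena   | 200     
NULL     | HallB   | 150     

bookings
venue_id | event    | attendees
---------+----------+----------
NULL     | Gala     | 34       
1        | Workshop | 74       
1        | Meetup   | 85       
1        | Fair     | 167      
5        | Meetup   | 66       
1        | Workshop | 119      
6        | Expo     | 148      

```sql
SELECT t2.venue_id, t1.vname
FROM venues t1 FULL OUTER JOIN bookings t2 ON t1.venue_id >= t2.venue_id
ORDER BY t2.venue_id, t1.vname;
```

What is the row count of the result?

24

FULL OUTER JOIN keeps every row from both sides; unmatched rows get NULL for the other side's columns.
Matching on t1.venue_id >= t2.venue_id. A NULL in a compared column never satisfies the condition.
Matched pairs: 22; unmatched t1 rows kept: 1; unmatched t2 rows kept: 1.
Total: 22 matched + 2 padded = 24 rows.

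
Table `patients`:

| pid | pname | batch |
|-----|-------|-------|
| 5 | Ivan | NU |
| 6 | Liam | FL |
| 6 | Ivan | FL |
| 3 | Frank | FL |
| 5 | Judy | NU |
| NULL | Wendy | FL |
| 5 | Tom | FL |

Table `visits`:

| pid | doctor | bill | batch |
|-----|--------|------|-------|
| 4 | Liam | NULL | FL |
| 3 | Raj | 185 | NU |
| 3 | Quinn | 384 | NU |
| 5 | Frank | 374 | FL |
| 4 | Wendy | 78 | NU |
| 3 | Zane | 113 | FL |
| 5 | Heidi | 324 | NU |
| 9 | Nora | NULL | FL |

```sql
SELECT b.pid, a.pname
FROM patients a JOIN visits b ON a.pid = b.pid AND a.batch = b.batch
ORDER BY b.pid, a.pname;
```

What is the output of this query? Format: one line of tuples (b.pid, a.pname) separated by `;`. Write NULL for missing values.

INNER JOIN keeps only pairs where the ON condition holds.
Matching on a.pid = b.pid AND a.batch = b.batch. A NULL in a compared column never satisfies the condition.
- pid=5, batch=NU: 1 matching b row(s), so 1 row(s) emitted.
- pid=6, batch=FL: no matching b row, dropped.
- pid=6, batch=FL: no matching b row, dropped.
- pid=3, batch=FL: 1 matching b row(s), so 1 row(s) emitted.
- pid=5, batch=NU: 1 matching b row(s), so 1 row(s) emitted.
- pid=NULL, batch=FL: no matching b row, dropped.
- pid=5, batch=FL: 1 matching b row(s), so 1 row(s) emitted.
After projecting and ordering:
b.pid | a.pname
3 | Frank
5 | Ivan
5 | Judy
5 | Tom

(3, Frank); (5, Ivan); (5, Judy); (5, Tom)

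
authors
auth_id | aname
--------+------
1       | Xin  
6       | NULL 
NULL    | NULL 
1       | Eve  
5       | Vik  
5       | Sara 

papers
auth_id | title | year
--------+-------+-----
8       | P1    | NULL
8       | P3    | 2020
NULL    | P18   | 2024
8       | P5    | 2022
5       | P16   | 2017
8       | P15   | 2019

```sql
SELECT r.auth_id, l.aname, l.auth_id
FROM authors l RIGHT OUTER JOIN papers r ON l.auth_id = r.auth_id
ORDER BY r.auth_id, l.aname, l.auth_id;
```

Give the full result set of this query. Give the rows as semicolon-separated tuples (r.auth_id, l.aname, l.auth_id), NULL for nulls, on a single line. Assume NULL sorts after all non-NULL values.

RIGHT JOIN keeps every row from `papers`; unmatched rows get NULL for `authors`'s columns.
Matching on l.auth_id = r.auth_id. A NULL in a compared column never satisfies the condition.
- auth_id=1: no matching r row.
- auth_id=6: no matching r row.
- auth_id=NULL: no matching r row.
- auth_id=1: no matching r row.
- auth_id=5: 1 matching r row(s), so 1 row(s) emitted.
- auth_id=5: 1 matching r row(s), so 1 row(s) emitted.
- plus 5 unmatched r row(s), each kept with NULL l columns.
After projecting and ordering:
r.auth_id | l.aname | l.auth_id
5 | Sara | 5
5 | Vik | 5
8 | NULL | NULL
8 | NULL | NULL
8 | NULL | NULL
8 | NULL | NULL
NULL | NULL | NULL

(5, Sara, 5); (5, Vik, 5); (8, NULL, NULL); (8, NULL, NULL); (8, NULL, NULL); (8, NULL, NULL); (NULL, NULL, NULL)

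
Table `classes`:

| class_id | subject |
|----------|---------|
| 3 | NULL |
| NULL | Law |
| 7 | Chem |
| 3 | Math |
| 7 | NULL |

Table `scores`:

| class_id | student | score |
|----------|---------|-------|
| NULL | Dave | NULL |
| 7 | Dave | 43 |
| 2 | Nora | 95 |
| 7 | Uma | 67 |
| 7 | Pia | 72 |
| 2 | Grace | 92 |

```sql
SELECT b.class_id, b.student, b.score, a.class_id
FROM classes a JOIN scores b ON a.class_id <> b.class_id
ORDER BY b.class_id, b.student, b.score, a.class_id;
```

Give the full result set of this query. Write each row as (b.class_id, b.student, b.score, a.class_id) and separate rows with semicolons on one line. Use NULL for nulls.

(2, Grace, 92, 3); (2, Grace, 92, 3); (2, Grace, 92, 7); (2, Grace, 92, 7); (2, Nora, 95, 3); (2, Nora, 95, 3); (2, Nora, 95, 7); (2, Nora, 95, 7); (7, Dave, 43, 3); (7, Dave, 43, 3); (7, Pia, 72, 3); (7, Pia, 72, 3); (7, Uma, 67, 3); (7, Uma, 67, 3)

INNER JOIN keeps only pairs where the ON condition holds.
Matching on a.class_id <> b.class_id. A NULL in a compared column never satisfies the condition.
- a (class_id=3) pairs with 5 row(s) of b.
- a (class_id=NULL) has no partner → excluded.
- a (class_id=7) pairs with 2 row(s) of b.
- a (class_id=3) pairs with 5 row(s) of b.
- a (class_id=7) pairs with 2 row(s) of b.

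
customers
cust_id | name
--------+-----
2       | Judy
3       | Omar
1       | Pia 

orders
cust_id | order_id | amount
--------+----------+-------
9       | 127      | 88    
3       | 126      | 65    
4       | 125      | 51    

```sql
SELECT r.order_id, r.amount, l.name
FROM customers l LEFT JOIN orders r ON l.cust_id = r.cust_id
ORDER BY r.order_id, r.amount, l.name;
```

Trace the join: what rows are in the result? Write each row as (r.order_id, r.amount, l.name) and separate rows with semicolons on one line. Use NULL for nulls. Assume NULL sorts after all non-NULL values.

(126, 65, Omar); (NULL, NULL, Judy); (NULL, NULL, Pia)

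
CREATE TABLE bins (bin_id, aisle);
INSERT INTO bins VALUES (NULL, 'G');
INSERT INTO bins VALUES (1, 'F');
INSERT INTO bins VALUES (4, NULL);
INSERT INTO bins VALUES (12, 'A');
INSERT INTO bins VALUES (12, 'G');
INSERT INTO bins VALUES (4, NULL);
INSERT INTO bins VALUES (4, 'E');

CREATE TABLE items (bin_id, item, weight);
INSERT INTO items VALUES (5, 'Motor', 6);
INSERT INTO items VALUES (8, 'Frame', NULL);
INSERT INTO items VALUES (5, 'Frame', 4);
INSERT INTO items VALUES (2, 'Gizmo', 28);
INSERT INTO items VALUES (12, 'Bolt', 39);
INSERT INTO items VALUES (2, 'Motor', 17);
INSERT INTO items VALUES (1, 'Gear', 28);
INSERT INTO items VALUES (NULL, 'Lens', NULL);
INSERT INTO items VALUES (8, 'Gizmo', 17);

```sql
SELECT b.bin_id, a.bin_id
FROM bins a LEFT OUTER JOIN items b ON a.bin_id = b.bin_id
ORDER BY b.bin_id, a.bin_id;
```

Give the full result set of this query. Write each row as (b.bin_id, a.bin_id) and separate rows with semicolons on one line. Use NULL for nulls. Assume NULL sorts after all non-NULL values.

(1, 1); (12, 12); (12, 12); (NULL, 4); (NULL, 4); (NULL, 4); (NULL, NULL)

LEFT JOIN keeps every row from `bins`; unmatched rows get NULL for `items`'s columns.
Matching on a.bin_id = b.bin_id. A NULL in a compared column never satisfies the condition.
- a (bin_id=NULL) has no partner → padded with NULL.
- a (bin_id=1) pairs with 1 row(s) of b.
- a (bin_id=4) has no partner → padded with NULL.
- a (bin_id=12) pairs with 1 row(s) of b.
- a (bin_id=12) pairs with 1 row(s) of b.
- a (bin_id=4) has no partner → padded with NULL.
- a (bin_id=4) has no partner → padded with NULL.
After projecting and ordering:
b.bin_id | a.bin_id
1 | 1
12 | 12
12 | 12
NULL | 4
NULL | 4
NULL | 4
NULL | NULL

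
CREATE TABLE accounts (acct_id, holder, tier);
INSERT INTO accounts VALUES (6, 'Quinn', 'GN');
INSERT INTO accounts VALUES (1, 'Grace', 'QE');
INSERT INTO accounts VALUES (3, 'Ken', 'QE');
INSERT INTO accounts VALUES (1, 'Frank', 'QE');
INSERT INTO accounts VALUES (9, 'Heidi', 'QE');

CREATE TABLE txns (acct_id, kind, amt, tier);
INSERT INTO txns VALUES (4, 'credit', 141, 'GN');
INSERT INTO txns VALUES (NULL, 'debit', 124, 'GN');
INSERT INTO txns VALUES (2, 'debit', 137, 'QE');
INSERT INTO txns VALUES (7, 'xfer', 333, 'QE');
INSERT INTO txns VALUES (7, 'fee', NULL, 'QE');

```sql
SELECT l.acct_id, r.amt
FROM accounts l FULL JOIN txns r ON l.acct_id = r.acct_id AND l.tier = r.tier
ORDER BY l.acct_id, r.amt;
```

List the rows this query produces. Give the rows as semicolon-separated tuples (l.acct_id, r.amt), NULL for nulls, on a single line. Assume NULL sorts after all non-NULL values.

(1, NULL); (1, NULL); (3, NULL); (6, NULL); (9, NULL); (NULL, 124); (NULL, 137); (NULL, 141); (NULL, 333); (NULL, NULL)

FULL OUTER JOIN keeps every row from both sides; unmatched rows get NULL for the other side's columns.
Matching on l.acct_id = r.acct_id AND l.tier = r.tier. A NULL in a compared column never satisfies the condition.
- acct_id=6, tier=GN: no r row matches, row kept with r columns NULL.
- acct_id=1, tier=QE: no r row matches, row kept with r columns NULL.
- acct_id=3, tier=QE: no r row matches, row kept with r columns NULL.
- acct_id=1, tier=QE: no r row matches, row kept with r columns NULL.
- acct_id=9, tier=QE: no r row matches, row kept with r columns NULL.
- plus 5 unmatched r row(s), each kept with NULL l columns.
After projecting and ordering:
l.acct_id | r.amt
1 | NULL
1 | NULL
3 | NULL
6 | NULL
9 | NULL
NULL | 124
NULL | 137
NULL | 141
NULL | 333
NULL | NULL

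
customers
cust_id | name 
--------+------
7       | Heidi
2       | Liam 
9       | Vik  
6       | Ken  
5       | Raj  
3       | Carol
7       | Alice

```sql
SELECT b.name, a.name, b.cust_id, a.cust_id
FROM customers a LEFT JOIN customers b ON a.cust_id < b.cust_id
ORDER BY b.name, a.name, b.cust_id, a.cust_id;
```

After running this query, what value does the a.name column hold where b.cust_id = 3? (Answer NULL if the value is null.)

LEFT JOIN keeps every row from `customers a`; unmatched rows get NULL for `customers b`'s columns.
Matching on a.cust_id < b.cust_id.
- cust_id=7: 1 matching b row(s), so 1 row(s) emitted.
- cust_id=2: 6 matching b row(s), so 6 row(s) emitted.
- cust_id=9: no b row matches, row kept with b columns NULL.
- cust_id=6: 3 matching b row(s), so 3 row(s) emitted.
- cust_id=5: 4 matching b row(s), so 4 row(s) emitted.
- cust_id=3: 5 matching b row(s), so 5 row(s) emitted.
- cust_id=7: 1 matching b row(s), so 1 row(s) emitted.

Liam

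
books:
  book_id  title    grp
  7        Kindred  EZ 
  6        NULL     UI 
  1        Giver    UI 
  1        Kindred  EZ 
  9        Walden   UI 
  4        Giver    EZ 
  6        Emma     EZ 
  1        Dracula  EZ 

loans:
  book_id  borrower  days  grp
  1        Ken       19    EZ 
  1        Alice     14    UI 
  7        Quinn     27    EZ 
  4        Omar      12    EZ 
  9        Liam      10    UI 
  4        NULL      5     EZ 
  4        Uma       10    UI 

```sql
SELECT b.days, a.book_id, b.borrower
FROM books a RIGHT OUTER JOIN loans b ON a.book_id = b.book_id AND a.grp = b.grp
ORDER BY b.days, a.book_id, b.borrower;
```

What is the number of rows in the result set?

8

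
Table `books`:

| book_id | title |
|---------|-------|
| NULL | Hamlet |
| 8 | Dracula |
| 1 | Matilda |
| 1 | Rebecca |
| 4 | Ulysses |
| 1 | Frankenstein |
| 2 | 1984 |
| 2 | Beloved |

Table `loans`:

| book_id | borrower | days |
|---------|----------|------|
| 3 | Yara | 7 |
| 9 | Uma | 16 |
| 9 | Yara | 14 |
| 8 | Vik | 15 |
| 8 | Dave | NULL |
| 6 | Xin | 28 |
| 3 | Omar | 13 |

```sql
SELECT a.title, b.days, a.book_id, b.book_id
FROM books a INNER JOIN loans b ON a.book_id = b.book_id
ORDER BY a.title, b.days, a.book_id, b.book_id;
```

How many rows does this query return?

INNER JOIN keeps only pairs where the ON condition holds.
Matching on a.book_id = b.book_id. A NULL in a compared column never satisfies the condition.
Matched pairs: 2.
Total: 2 rows.

2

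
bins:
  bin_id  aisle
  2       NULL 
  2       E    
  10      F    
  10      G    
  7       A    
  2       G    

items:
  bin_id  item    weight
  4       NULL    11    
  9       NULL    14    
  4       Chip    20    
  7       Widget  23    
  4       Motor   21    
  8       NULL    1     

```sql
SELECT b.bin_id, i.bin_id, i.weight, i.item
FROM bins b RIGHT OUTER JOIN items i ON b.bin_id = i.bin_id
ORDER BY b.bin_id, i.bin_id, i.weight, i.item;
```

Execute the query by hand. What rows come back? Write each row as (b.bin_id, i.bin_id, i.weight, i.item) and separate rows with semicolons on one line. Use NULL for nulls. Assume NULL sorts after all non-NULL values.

(7, 7, 23, Widget); (NULL, 4, 11, NULL); (NULL, 4, 20, Chip); (NULL, 4, 21, Motor); (NULL, 8, 1, NULL); (NULL, 9, 14, NULL)

RIGHT JOIN keeps every row from `items`; unmatched rows get NULL for `bins`'s columns.
Matching on b.bin_id = i.bin_id.
- b[0] bin_id=2 → no match.
- b[1] bin_id=2 → no match.
- b[2] bin_id=10 → no match.
- b[3] bin_id=10 → no match.
- b[4] bin_id=7 → 1 match(es) in i → 1 row(s).
- b[5] bin_id=2 → no match.
- 5 i row(s) had no b match → kept, b columns NULL.
After projecting and ordering:
b.bin_id | i.bin_id | i.weight | i.item
7 | 7 | 23 | Widget
NULL | 4 | 11 | NULL
NULL | 4 | 20 | Chip
NULL | 4 | 21 | Motor
NULL | 8 | 1 | NULL
NULL | 9 | 14 | NULL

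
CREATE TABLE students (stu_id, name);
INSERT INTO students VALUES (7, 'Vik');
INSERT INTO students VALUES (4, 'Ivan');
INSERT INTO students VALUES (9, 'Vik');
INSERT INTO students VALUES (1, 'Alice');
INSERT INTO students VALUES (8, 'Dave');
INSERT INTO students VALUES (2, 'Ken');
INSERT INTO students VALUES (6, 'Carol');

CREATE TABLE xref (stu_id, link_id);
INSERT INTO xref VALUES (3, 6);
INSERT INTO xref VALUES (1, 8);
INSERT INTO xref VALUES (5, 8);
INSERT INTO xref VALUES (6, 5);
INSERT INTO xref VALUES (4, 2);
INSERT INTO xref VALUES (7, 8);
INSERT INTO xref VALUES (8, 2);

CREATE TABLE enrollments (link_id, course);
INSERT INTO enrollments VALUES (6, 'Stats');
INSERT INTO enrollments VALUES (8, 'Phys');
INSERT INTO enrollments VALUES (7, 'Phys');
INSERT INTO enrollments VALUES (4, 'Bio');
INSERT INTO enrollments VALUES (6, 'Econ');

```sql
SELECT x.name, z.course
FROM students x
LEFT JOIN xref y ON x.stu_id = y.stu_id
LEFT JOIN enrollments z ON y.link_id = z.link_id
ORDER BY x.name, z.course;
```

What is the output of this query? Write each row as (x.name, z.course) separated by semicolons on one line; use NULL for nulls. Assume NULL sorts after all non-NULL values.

(Alice, Phys); (Carol, NULL); (Dave, NULL); (Ivan, NULL); (Ken, NULL); (Vik, Phys); (Vik, NULL)

Step 1 — x LEFT JOIN y on stu_id → 7 row(s).
Then LEFT JOIN `enrollments z` on link_id: each of those 7 rows is kept; rows whose y.link_id has no match in z get NULL for z's columns.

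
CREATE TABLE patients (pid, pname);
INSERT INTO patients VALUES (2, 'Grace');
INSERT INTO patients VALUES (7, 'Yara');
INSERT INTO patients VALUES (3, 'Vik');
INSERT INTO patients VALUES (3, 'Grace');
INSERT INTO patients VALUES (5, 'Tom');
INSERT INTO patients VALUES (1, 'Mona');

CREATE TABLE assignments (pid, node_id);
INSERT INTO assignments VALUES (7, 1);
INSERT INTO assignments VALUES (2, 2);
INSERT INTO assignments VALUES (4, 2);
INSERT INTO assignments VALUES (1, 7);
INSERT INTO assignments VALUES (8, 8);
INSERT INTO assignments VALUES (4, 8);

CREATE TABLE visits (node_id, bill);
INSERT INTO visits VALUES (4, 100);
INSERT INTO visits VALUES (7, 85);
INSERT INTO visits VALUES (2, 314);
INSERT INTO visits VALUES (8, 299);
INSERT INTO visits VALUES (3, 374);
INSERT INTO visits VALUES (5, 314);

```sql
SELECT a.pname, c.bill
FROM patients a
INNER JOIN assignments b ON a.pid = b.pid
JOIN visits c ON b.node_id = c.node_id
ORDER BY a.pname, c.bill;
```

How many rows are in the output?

2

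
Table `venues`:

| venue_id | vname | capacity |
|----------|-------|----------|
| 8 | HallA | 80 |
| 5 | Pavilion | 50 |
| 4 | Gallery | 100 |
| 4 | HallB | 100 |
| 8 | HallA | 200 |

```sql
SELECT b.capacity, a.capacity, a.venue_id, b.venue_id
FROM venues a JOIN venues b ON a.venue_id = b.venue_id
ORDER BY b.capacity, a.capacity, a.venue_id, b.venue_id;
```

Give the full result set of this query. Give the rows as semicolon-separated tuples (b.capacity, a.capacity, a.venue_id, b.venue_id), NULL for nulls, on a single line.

(50, 50, 5, 5); (80, 80, 8, 8); (80, 200, 8, 8); (100, 100, 4, 4); (100, 100, 4, 4); (100, 100, 4, 4); (100, 100, 4, 4); (200, 80, 8, 8); (200, 200, 8, 8)

INNER JOIN keeps only pairs where the ON condition holds.
Matching on a.venue_id = b.venue_id.
Matched pairs: 9.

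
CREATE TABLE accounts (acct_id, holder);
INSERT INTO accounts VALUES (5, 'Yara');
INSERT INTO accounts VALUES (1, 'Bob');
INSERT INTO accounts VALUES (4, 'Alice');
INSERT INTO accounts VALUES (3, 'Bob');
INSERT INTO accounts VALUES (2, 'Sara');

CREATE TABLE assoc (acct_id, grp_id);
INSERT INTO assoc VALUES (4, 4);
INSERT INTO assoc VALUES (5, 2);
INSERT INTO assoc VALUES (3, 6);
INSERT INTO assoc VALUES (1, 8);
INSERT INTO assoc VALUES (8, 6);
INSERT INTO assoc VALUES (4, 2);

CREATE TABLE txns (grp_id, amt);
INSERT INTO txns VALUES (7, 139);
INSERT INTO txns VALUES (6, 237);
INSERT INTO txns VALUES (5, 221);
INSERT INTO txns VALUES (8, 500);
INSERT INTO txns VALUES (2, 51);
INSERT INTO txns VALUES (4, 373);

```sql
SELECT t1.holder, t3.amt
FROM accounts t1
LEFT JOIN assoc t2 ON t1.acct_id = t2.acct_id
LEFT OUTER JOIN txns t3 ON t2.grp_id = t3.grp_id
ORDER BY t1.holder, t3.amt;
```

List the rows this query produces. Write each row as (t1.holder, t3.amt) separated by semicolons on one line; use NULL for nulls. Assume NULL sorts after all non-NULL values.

(Alice, 51); (Alice, 373); (Bob, 237); (Bob, 500); (Sara, NULL); (Yara, 51)

Step 1 — t1 LEFT JOIN t2 on acct_id → 6 row(s).
Then LEFT JOIN `txns t3` on grp_id: each of those 6 rows is kept; rows whose t2.grp_id has no match in t3 get NULL for t3's columns.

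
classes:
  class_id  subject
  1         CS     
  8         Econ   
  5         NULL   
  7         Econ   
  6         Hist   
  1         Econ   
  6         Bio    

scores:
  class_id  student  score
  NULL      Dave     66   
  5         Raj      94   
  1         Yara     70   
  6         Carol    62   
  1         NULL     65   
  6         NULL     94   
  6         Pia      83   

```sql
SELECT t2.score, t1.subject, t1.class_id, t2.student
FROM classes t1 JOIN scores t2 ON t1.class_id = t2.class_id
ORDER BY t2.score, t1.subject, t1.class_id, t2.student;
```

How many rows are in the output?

INNER JOIN keeps only pairs where the ON condition holds.
Matching on t1.class_id = t2.class_id. A NULL in a compared column never satisfies the condition.
Matched pairs: 11.
Total: 11 rows.

11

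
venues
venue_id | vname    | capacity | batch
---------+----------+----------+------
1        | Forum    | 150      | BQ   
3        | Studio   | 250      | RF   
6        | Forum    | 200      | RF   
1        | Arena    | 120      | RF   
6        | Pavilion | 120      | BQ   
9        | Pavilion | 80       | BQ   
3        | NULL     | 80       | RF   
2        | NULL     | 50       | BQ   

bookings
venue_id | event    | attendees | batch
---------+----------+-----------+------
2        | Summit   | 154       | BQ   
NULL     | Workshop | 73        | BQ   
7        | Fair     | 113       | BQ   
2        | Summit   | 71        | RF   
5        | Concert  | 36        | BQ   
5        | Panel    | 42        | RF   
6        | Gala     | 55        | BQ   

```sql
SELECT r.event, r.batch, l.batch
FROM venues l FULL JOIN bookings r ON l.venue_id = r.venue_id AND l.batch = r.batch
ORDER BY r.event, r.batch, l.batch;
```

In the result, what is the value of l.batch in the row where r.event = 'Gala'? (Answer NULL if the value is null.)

FULL OUTER JOIN keeps every row from both sides; unmatched rows get NULL for the other side's columns.
Matching on l.venue_id = r.venue_id AND l.batch = r.batch. A NULL in a compared column never satisfies the condition.
Matched pairs: 2; unmatched l rows kept: 6; unmatched r rows kept: 5.

BQ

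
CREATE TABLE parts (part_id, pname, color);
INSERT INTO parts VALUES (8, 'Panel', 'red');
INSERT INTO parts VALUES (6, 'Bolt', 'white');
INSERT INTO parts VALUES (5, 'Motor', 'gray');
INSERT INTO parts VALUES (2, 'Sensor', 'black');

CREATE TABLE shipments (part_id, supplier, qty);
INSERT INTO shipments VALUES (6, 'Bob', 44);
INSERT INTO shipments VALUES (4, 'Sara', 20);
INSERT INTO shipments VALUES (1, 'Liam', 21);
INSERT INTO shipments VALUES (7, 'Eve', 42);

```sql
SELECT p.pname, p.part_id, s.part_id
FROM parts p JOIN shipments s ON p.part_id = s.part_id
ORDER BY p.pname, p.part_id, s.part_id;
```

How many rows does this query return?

INNER JOIN keeps only pairs where the ON condition holds.
Matching on p.part_id = s.part_id.
Matched pairs: 1.
Total: 1 rows.

1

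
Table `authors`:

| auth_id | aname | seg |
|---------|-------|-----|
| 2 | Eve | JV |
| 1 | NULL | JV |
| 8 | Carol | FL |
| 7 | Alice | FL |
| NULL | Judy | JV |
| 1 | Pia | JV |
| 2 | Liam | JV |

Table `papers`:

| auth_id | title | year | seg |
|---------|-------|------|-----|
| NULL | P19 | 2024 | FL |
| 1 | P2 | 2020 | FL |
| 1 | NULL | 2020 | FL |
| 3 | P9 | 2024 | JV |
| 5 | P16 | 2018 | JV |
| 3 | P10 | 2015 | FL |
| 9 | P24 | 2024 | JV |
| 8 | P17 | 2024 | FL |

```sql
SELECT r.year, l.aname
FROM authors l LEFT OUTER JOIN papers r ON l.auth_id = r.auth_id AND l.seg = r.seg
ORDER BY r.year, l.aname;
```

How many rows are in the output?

LEFT JOIN keeps every row from `authors`; unmatched rows get NULL for `papers`'s columns.
Matching on l.auth_id = r.auth_id AND l.seg = r.seg. A NULL in a compared column never satisfies the condition.
- l row (auth_id=2, seg=JV): no match → kept, r columns NULL.
- l row (auth_id=1, seg=JV): no match → kept, r columns NULL.
- l row (auth_id=8, seg=FL): matches 1 r row(s) → 1 output row(s).
- l row (auth_id=7, seg=FL): no match → kept, r columns NULL.
- l row (auth_id=NULL, seg=JV): no match → kept, r columns NULL.
- l row (auth_id=1, seg=JV): no match → kept, r columns NULL.
- l row (auth_id=2, seg=JV): no match → kept, r columns NULL.
Total: 1 matched + 6 padded = 7 rows.

7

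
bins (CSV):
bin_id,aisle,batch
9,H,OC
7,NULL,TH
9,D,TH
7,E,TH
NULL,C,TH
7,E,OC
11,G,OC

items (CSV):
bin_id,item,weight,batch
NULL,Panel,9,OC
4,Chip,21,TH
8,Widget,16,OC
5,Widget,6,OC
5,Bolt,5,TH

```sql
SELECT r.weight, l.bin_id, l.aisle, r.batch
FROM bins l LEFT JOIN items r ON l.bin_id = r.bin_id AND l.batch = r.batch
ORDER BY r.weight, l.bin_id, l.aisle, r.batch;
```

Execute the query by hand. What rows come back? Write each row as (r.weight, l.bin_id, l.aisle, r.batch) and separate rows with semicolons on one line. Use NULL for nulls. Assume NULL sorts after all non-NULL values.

(NULL, 7, E, NULL); (NULL, 7, E, NULL); (NULL, 7, NULL, NULL); (NULL, 9, D, NULL); (NULL, 9, H, NULL); (NULL, 11, G, NULL); (NULL, NULL, C, NULL)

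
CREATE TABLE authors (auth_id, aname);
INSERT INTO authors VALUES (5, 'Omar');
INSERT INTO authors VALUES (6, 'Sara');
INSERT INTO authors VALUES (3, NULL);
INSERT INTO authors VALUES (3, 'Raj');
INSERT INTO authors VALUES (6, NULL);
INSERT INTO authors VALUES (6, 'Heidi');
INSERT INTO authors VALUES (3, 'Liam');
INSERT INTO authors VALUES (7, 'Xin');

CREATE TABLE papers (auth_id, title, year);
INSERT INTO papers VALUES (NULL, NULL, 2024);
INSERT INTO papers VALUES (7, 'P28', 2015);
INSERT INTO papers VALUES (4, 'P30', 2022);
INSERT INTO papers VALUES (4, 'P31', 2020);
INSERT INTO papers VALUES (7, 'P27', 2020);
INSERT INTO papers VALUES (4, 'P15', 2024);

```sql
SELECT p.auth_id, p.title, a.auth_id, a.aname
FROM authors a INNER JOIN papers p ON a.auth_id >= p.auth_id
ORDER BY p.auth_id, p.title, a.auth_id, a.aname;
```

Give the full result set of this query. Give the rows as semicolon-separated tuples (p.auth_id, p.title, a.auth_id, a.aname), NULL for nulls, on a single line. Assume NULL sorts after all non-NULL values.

(4, P15, 5, Omar); (4, P15, 6, Heidi); (4, P15, 6, Sara); (4, P15, 6, NULL); (4, P15, 7, Xin); (4, P30, 5, Omar); (4, P30, 6, Heidi); (4, P30, 6, Sara); (4, P30, 6, NULL); (4, P30, 7, Xin); (4, P31, 5, Omar); (4, P31, 6, Heidi); (4, P31, 6, Sara); (4, P31, 6, NULL); (4, P31, 7, Xin); (7, P27, 7, Xin); (7, P28, 7, Xin)

INNER JOIN keeps only pairs where the ON condition holds.
Matching on a.auth_id >= p.auth_id. A NULL in a compared column never satisfies the condition.
- a[0] auth_id=5 → 3 match(es) in p → 3 row(s).
- a[1] auth_id=6 → 3 match(es) in p → 3 row(s).
- a[2] auth_id=3 → no match; dropped.
- a[3] auth_id=3 → no match; dropped.
- a[4] auth_id=6 → 3 match(es) in p → 3 row(s).
- a[5] auth_id=6 → 3 match(es) in p → 3 row(s).
- a[6] auth_id=3 → no match; dropped.
- a[7] auth_id=7 → 5 match(es) in p → 5 row(s).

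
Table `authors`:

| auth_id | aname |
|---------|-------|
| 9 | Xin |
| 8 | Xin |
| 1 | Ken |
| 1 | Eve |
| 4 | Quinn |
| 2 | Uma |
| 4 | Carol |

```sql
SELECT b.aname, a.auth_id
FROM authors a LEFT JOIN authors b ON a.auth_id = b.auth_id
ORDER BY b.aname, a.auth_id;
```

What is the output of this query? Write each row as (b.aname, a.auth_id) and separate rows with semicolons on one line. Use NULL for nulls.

LEFT JOIN keeps every row from `authors a`; unmatched rows get NULL for `authors b`'s columns.
Matching on a.auth_id = b.auth_id.
- a (auth_id=9) pairs with 1 row(s) of b.
- a (auth_id=8) pairs with 1 row(s) of b.
- a (auth_id=1) pairs with 2 row(s) of b.
- a (auth_id=1) pairs with 2 row(s) of b.
- a (auth_id=4) pairs with 2 row(s) of b.
- a (auth_id=2) pairs with 1 row(s) of b.
- a (auth_id=4) pairs with 2 row(s) of b.

(Carol, 4); (Carol, 4); (Eve, 1); (Eve, 1); (Ken, 1); (Ken, 1); (Quinn, 4); (Quinn, 4); (Uma, 2); (Xin, 8); (Xin, 9)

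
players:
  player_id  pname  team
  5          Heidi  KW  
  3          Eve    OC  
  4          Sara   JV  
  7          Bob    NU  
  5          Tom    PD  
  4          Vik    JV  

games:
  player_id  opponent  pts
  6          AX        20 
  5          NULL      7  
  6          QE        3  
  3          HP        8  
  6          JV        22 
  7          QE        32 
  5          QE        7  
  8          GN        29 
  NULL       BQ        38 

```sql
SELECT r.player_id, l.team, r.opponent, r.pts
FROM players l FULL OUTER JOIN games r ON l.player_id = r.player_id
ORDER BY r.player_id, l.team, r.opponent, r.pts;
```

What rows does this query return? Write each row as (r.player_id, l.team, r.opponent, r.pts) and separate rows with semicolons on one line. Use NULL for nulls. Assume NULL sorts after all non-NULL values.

FULL OUTER JOIN keeps every row from both sides; unmatched rows get NULL for the other side's columns.
Matching on l.player_id = r.player_id. A NULL in a compared column never satisfies the condition.
Matched pairs: 6; unmatched l rows kept: 2; unmatched r rows kept: 5.

(3, OC, HP, 8); (5, KW, QE, 7); (5, KW, NULL, 7); (5, PD, QE, 7); (5, PD, NULL, 7); (6, NULL, AX, 20); (6, NULL, JV, 22); (6, NULL, QE, 3); (7, NU, QE, 32); (8, NULL, GN, 29); (NULL, JV, NULL, NULL); (NULL, JV, NULL, NULL); (NULL, NULL, BQ, 38)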